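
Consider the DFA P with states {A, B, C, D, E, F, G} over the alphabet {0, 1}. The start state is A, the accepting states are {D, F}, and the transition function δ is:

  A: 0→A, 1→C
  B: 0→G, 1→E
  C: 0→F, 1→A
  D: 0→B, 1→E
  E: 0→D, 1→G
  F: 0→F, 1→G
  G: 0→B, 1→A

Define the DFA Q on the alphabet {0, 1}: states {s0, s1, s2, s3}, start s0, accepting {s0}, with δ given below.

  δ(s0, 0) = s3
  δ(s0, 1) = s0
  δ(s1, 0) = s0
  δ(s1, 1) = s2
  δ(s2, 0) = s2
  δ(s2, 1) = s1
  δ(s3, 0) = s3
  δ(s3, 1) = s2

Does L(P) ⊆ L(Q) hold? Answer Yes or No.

No

The string 10 is in L(P) but not in L(Q).
So L(P) ⊄ L(Q).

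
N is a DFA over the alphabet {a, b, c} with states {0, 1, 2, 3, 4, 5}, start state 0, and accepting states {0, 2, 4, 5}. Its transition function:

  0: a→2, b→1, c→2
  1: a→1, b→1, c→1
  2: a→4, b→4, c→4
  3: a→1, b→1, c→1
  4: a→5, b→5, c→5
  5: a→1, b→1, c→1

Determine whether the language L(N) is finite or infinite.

finite

The useful states (reachable from 0 and able to reach an accepting state) are {0, 2, 4, 5}.
Restricted to these states the transition graph has no cycle, so every accepting path has bounded length and L is finite.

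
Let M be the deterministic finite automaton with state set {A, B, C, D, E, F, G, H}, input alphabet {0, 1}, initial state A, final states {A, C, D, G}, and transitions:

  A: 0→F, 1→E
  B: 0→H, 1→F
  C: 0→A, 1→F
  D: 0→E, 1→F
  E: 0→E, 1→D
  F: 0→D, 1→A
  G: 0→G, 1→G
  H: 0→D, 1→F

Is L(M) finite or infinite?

infinite

State E is reachable from the start and can reach an accepting state, and it lies on the cycle E → D → E.
Traversing that cycle any number of times yields accepted strings of unbounded length, so the language is infinite.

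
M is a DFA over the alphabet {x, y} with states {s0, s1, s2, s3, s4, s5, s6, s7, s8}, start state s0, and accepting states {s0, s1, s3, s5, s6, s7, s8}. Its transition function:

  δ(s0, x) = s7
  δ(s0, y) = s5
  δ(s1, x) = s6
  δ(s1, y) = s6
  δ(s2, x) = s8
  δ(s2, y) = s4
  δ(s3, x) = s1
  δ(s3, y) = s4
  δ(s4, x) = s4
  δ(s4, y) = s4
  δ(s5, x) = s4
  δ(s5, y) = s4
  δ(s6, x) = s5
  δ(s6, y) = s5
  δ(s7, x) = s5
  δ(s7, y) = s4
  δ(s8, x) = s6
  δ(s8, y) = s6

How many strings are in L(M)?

4

The useful subgraph on states {s0, s5, s7} is acyclic, so L(M) is finite; the longest accepting path visits 3 useful states, giving maximum string length 2.
Counting accepting paths from s0 by length: 1 of length 0, 2 of length 1, 1 of length 2. Total 4.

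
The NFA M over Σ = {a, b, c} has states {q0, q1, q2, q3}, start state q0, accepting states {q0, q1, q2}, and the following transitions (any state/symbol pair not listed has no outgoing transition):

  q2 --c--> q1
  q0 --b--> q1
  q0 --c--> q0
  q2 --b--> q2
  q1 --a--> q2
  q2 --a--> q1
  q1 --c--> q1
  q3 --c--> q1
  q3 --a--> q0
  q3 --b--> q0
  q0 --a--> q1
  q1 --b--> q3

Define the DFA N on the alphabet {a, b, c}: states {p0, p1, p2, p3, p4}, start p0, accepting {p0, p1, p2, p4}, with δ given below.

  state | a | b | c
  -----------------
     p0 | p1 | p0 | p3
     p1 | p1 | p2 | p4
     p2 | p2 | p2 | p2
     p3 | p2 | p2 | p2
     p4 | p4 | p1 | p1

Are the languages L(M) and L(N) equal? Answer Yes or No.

No

The string c is accepted by M but rejected by N.
So L(M) ≠ L(N).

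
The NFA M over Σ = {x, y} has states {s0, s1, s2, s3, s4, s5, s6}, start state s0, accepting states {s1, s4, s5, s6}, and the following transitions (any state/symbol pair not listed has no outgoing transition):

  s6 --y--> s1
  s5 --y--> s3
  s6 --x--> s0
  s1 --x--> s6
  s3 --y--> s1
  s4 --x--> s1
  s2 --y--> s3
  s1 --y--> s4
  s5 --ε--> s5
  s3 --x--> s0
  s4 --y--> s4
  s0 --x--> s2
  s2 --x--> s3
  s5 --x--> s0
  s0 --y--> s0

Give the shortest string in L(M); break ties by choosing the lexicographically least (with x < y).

A breadth-first search from s0 reaches an accepting state first via the path s0 → s2 → s3 → s1 on input xxy.
No string of length < 3 is accepted (BFS exhausts all shorter strings without reaching an accepting state), and xxy is the lexicographically least accepting string of length 3.

xxy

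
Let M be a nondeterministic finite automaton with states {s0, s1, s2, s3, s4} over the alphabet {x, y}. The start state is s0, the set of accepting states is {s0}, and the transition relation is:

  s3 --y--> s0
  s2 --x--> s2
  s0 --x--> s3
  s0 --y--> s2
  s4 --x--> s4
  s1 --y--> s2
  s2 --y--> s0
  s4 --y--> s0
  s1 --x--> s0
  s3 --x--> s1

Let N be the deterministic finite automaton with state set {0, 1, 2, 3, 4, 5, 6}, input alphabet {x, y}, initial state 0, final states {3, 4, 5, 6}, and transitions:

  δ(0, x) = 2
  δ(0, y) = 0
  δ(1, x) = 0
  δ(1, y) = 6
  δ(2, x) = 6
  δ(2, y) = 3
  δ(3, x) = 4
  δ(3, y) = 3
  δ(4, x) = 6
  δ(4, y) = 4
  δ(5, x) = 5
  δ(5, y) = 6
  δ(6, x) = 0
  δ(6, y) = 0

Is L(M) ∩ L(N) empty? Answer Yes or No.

No

The string xy is accepted by both M and N.
Hence L(M) ∩ L(N) ≠ ∅.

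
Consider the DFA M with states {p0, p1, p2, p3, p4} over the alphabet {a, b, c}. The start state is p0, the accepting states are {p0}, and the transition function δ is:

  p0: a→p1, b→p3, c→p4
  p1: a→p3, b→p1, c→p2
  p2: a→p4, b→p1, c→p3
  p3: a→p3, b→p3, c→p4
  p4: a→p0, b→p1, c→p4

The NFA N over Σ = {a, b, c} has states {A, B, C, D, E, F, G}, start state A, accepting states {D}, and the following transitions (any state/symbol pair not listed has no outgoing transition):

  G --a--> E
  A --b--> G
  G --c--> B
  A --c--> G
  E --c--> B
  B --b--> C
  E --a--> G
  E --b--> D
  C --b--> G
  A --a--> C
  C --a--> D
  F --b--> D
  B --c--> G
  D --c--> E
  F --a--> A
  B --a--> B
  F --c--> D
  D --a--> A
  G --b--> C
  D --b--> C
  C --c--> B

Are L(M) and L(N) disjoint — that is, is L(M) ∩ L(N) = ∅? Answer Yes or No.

Exploring the product automaton M × N from the start pair (p0, A), following both machines on each input symbol, reaches 21 state pairs: (p0, A), (p1, C), (p3, G), (p4, G), (p3, D), (p1, G), (p2, B), (p3, E), (p3, C), (p4, B), (p0, E), (p3, A), (p4, E), (p0, B), (p0, G), (p1, D), (p1, B), (p1, E), (p2, E), (p3, B), (p2, G).
M accepts in {p0} and N accepts in {D}; no reachable pair has both components accepting, so no string drives both machines to acceptance simultaneously and L(M) ∩ L(N) = ∅.
So no string is accepted by both, and the intersection is empty.

Yes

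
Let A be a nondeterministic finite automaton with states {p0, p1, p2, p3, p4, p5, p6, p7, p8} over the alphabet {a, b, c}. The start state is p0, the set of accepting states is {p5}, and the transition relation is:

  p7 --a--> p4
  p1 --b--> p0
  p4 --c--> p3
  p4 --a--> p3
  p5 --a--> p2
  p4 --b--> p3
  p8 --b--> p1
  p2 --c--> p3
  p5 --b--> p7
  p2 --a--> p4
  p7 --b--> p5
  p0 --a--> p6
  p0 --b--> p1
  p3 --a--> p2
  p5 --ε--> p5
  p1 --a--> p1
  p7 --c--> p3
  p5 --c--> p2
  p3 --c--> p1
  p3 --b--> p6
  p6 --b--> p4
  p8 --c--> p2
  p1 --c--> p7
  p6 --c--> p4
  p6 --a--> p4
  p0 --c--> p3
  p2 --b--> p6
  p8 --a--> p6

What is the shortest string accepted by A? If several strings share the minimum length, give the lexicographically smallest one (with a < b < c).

A breadth-first search from p0 reaches an accepting state first via the path p0 → p1 → p7 → p5 on input bcb.
No string of length < 3 is accepted (BFS exhausts all shorter strings without reaching an accepting state), and bcb is the lexicographically least accepting string of length 3.

bcb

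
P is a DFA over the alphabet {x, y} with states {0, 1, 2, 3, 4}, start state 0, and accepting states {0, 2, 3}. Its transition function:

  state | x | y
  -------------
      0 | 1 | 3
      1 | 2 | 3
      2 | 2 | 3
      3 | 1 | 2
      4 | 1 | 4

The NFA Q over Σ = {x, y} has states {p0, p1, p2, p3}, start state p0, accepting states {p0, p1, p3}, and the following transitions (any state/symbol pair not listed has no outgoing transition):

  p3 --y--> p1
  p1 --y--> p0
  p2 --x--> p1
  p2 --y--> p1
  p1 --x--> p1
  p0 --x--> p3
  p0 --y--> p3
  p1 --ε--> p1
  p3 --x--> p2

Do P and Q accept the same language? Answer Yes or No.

The string xx is accepted by P but rejected by Q.
So L(P) ≠ L(Q).

No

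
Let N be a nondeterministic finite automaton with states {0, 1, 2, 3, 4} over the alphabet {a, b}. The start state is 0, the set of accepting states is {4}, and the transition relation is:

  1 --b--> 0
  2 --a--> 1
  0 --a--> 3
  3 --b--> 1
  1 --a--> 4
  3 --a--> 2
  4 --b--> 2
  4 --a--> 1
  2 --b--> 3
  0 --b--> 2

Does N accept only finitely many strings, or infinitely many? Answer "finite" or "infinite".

State 0 is reachable from the start and can reach an accepting state, and it lies on the cycle 0 → 2 → 1 → 0.
Traversing that cycle any number of times yields accepted strings of unbounded length, so the language is infinite.

infinite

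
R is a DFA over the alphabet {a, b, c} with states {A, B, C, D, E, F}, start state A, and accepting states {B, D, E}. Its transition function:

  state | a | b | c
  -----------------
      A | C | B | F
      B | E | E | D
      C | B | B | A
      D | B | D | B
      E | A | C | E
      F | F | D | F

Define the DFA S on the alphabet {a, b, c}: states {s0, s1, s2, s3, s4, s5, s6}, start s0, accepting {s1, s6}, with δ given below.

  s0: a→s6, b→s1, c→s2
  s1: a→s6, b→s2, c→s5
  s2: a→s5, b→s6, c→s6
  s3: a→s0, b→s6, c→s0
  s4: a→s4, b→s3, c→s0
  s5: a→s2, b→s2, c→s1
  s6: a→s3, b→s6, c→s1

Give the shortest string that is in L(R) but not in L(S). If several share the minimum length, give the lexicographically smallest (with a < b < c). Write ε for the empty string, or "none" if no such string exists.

The string aa is accepted by R but not by S.
No shorter string lies in the difference, and aa is the lexicographically first length-2 string in L(R) \ L(S).

aa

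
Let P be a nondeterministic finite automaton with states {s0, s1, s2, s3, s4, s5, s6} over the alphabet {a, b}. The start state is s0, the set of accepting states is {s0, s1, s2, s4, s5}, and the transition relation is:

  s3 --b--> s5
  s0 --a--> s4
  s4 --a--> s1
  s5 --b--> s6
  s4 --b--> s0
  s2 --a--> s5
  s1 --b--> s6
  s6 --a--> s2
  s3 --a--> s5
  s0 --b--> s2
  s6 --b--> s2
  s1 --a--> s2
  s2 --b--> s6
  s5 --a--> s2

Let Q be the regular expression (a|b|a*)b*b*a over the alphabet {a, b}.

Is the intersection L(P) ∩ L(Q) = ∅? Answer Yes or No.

No

The string a is accepted by both P and Q.
Hence L(P) ∩ L(Q) ≠ ∅.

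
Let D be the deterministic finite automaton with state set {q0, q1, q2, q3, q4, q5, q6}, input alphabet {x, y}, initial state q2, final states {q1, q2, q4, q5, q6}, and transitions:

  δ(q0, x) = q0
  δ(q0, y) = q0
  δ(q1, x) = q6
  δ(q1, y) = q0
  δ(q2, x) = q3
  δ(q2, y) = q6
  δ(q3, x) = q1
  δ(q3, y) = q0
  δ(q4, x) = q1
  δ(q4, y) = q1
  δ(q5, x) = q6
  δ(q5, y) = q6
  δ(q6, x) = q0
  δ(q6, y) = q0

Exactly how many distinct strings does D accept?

4

The useful subgraph on states {q1, q2, q3, q6} is acyclic, so L(D) is finite; the longest accepting path visits 4 useful states, giving maximum string length 3.
Counting accepting paths from q2 by length: 1 of length 0, 1 of length 1, 1 of length 2, 1 of length 3. Total 4.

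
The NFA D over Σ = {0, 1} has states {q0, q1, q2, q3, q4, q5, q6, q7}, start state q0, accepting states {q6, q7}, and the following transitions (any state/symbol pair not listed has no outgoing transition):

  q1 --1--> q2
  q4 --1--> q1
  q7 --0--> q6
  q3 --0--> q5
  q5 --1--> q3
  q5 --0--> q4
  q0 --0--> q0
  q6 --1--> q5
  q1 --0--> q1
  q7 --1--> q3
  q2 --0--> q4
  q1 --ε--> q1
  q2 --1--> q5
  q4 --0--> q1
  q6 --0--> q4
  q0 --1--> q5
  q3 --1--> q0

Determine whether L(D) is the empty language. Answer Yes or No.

Yes

The states reachable from the start state are {q0, q1, q2, q3, q4, q5}.
None of the accepting states {q6, q7} is reachable, so no string is accepted and L(D) = ∅.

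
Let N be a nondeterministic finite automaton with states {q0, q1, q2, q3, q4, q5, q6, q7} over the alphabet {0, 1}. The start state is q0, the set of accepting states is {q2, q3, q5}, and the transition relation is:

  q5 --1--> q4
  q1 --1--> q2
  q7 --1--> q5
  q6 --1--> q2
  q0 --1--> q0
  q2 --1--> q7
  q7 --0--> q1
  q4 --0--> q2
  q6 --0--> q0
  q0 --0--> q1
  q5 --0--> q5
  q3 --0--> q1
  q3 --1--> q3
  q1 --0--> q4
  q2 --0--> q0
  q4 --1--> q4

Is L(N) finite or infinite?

State q0 is reachable from the start and can reach an accepting state, and it lies on the cycle q0 → q0.
Traversing that cycle any number of times yields accepted strings of unbounded length, so the language is infinite.

infinite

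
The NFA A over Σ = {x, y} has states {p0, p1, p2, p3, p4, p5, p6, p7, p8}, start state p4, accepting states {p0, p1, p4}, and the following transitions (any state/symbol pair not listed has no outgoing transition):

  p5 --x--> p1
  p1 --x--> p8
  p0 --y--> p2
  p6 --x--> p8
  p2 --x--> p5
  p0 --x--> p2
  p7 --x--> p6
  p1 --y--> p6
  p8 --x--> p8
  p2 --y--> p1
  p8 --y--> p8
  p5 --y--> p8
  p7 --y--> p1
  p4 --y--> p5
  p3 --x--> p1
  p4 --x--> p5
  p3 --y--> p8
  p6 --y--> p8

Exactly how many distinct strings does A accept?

3

The useful subgraph on states {p1, p4, p5} is acyclic, so L(A) is finite; the longest accepting path visits 3 useful states, giving maximum string length 2.
Counting accepting paths from p4 by length: 1 of length 0, 2 of length 2. Total 3.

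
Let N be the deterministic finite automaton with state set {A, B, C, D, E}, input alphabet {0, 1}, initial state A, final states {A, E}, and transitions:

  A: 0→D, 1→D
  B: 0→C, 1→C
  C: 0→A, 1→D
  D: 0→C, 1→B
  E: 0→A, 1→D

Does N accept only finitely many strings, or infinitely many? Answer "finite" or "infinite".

State A is reachable from the start and can reach an accepting state, and it lies on the cycle A → D → B → C → A.
Traversing that cycle any number of times yields accepted strings of unbounded length, so the language is infinite.

infinite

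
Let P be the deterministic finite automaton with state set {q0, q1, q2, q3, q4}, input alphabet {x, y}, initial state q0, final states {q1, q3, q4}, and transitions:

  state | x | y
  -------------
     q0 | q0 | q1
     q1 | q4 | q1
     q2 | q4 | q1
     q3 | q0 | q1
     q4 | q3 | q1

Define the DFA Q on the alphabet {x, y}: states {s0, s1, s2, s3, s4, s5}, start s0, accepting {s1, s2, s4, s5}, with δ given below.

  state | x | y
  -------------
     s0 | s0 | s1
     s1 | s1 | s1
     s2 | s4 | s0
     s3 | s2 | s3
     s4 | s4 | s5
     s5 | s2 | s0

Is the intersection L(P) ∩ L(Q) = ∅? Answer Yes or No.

The string y is accepted by both P and Q.
Hence L(P) ∩ L(Q) ≠ ∅.

No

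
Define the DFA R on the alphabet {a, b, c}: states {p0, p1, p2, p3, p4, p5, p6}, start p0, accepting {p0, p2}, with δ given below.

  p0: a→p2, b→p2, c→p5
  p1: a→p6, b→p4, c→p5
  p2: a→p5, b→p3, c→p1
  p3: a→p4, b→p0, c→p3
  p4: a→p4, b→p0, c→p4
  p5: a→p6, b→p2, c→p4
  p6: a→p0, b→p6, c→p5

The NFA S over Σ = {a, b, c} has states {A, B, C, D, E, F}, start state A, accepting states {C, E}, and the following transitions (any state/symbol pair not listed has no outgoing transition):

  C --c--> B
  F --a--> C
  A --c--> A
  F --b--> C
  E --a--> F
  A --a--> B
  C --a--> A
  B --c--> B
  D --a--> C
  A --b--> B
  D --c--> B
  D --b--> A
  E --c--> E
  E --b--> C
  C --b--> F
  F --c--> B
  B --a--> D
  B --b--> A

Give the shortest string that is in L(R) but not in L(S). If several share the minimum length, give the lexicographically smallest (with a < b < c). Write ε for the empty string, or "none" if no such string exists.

The empty string ε is accepted by R but not by S.
Since ε is the unique shortest string, it is the required witness.

ε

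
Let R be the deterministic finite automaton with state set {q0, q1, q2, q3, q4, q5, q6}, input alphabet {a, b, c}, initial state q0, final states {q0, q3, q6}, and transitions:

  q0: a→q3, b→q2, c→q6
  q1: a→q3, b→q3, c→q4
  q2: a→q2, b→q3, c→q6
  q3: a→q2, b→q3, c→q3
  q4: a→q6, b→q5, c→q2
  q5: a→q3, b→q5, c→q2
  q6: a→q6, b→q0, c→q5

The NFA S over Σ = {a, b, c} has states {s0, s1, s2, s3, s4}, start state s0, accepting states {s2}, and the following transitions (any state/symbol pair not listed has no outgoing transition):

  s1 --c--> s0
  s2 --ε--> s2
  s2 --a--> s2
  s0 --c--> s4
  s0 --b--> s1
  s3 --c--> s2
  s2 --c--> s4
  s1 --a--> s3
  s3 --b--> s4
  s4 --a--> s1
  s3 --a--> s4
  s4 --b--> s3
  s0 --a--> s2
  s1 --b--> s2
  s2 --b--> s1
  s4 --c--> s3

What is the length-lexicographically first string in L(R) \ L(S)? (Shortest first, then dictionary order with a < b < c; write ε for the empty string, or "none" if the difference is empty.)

The empty string ε is accepted by R but not by S.
Since ε is the unique shortest string, it is the required witness.

ε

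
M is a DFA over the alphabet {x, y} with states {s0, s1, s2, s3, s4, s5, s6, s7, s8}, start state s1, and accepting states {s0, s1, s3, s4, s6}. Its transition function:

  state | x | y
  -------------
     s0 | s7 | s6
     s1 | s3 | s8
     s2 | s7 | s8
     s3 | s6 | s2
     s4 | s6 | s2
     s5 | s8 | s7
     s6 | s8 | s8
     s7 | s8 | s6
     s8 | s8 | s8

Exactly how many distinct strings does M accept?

The useful subgraph on states {s1, s2, s3, s6, s7} is acyclic, so L(M) is finite; the longest accepting path visits 5 useful states, giving maximum string length 4.
Counting accepting paths from s1 by length: 1 of length 0, 1 of length 1, 1 of length 2, 1 of length 4. Total 4.

4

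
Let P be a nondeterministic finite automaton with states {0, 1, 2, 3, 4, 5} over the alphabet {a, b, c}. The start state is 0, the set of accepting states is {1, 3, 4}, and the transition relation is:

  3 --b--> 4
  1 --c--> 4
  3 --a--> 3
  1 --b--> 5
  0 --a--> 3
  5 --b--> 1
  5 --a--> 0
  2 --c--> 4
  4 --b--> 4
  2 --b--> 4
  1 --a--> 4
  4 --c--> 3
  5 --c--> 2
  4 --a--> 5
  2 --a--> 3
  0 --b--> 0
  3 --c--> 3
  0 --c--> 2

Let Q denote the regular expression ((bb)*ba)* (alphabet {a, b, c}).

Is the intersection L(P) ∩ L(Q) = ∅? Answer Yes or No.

The string ba is accepted by both P and Q.
Hence L(P) ∩ L(Q) ≠ ∅.

No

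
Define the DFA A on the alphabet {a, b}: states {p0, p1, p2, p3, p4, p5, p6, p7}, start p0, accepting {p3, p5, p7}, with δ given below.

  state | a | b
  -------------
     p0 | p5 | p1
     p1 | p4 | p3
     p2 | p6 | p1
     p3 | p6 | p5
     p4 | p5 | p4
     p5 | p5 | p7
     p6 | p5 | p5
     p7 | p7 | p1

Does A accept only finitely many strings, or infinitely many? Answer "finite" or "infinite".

State p5 is reachable from the start and can reach an accepting state, and it lies on the cycle p5 → p5.
Traversing that cycle any number of times yields accepted strings of unbounded length, so the language is infinite.

infinite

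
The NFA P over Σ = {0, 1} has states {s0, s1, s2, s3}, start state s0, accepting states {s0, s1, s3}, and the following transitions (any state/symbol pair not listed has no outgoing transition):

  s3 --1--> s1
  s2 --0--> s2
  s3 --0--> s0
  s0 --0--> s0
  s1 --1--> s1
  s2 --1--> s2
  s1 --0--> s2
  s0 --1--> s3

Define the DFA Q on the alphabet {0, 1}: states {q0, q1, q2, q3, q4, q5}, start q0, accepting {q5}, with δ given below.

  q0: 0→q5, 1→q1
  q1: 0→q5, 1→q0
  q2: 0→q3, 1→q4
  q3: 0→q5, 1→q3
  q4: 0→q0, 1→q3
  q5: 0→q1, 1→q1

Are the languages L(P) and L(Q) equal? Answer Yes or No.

The empty string ε is accepted by P but rejected by Q.
So L(P) ≠ L(Q).

No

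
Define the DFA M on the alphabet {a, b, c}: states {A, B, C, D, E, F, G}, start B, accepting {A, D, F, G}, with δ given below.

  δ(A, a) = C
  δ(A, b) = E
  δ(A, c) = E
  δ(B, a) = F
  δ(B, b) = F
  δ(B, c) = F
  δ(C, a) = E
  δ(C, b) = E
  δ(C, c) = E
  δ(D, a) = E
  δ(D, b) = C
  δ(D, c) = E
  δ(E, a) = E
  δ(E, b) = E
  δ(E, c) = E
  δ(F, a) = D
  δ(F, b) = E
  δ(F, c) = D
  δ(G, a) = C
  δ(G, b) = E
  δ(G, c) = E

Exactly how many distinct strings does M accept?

9

The useful subgraph on states {B, D, F} is acyclic, so L(M) is finite; the longest accepting path visits 3 useful states, giving maximum string length 2.
Counting accepting paths from B by length: 3 of length 1, 6 of length 2. Total 9.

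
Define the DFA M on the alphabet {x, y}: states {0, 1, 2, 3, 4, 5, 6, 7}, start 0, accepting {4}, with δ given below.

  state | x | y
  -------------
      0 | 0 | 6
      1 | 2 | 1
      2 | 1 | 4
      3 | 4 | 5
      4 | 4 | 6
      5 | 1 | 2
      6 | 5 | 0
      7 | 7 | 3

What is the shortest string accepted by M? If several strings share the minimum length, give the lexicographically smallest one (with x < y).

yxyy

A breadth-first search from 0 reaches an accepting state first via the path 0 → 6 → 5 → 2 → 4 on input yxyy.
No string of length < 4 is accepted (BFS exhausts all shorter strings without reaching an accepting state), and yxyy is the lexicographically least accepting string of length 4.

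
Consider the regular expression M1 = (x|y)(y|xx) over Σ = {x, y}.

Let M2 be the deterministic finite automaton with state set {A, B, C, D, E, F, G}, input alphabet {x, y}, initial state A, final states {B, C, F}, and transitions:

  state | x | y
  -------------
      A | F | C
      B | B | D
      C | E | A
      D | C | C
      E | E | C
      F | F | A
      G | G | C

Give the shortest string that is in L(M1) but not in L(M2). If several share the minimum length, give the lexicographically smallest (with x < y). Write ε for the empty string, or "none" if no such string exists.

The string xy is accepted by M1 but not by M2.
No shorter string lies in the difference, and xy is the lexicographically first length-2 string in L(M1) \ L(M2).

xy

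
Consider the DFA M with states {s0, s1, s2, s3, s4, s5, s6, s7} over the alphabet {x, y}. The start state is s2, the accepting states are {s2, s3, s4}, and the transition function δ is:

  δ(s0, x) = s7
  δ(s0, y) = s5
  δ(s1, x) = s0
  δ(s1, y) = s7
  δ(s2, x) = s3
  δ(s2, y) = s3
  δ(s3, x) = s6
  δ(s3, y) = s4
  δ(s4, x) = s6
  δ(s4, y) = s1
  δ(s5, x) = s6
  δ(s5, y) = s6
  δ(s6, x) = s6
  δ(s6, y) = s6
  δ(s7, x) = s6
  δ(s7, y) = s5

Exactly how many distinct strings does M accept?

5

The useful subgraph on states {s2, s3, s4} is acyclic, so L(M) is finite; the longest accepting path visits 3 useful states, giving maximum string length 2.
Counting accepting paths from s2 by length: 1 of length 0, 2 of length 1, 2 of length 2. Total 5.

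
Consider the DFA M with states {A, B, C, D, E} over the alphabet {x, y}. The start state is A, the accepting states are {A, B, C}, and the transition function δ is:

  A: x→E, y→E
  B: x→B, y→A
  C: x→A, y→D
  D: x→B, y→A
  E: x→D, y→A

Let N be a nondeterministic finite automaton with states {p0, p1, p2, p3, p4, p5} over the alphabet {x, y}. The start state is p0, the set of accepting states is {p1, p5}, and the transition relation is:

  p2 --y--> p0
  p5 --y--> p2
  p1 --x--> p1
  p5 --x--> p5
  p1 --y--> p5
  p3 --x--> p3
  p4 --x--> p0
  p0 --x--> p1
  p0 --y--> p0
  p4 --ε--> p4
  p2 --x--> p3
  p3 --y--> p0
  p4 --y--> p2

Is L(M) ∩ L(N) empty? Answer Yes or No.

No

The string xy is accepted by both M and N.
Hence L(M) ∩ L(N) ≠ ∅.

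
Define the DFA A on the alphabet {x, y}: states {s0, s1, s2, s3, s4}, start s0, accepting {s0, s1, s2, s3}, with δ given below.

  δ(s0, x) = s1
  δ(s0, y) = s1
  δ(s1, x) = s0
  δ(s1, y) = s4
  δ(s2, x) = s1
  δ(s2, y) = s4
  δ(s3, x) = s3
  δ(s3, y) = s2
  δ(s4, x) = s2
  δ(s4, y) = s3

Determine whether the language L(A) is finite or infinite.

infinite

State s0 is reachable from the start and can reach an accepting state, and it lies on the cycle s0 → s1 → s0.
Traversing that cycle any number of times yields accepted strings of unbounded length, so the language is infinite.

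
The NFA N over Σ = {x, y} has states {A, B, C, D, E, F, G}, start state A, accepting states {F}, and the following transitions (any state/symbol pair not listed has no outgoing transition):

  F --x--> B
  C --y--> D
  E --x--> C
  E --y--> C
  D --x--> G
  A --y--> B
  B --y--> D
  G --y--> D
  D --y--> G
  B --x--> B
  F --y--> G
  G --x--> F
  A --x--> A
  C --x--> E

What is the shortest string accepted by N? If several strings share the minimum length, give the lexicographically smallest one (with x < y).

yyxx

A breadth-first search from A reaches an accepting state first via the path A → B → D → G → F on input yyxx.
No string of length < 4 is accepted (BFS exhausts all shorter strings without reaching an accepting state), and yyxx is the lexicographically least accepting string of length 4.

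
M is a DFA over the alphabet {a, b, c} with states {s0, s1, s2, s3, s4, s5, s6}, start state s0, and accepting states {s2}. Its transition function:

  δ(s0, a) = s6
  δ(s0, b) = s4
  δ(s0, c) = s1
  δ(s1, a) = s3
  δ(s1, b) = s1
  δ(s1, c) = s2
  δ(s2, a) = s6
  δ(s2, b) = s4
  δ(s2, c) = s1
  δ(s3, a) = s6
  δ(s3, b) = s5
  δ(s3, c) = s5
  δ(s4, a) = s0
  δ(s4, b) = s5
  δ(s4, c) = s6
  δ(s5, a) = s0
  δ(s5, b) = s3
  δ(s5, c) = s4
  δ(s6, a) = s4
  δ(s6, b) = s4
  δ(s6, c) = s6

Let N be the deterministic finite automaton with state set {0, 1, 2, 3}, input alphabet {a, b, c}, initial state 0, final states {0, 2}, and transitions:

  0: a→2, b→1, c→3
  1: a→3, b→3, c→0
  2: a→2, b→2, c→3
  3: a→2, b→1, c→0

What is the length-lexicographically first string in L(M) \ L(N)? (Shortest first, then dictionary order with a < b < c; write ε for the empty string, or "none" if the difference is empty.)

bacc

The string bacc is accepted by M but not by N.
No shorter string lies in the difference, and bacc is the lexicographically first length-4 string in L(M) \ L(N).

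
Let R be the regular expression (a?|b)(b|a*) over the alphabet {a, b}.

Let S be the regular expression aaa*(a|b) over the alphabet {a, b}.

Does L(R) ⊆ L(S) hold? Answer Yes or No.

The empty string ε is in L(R) but not in L(S).
So L(R) ⊄ L(S).

No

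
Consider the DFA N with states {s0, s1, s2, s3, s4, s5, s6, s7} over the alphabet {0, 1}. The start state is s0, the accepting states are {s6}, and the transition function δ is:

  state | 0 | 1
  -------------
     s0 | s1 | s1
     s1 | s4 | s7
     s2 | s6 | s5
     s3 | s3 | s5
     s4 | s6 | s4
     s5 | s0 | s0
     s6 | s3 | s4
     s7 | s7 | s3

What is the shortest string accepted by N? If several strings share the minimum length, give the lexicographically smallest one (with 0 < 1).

000

A breadth-first search from s0 reaches an accepting state first via the path s0 → s1 → s4 → s6 on input 000.
No string of length < 3 is accepted (BFS exhausts all shorter strings without reaching an accepting state), and 000 is the lexicographically least accepting string of length 3.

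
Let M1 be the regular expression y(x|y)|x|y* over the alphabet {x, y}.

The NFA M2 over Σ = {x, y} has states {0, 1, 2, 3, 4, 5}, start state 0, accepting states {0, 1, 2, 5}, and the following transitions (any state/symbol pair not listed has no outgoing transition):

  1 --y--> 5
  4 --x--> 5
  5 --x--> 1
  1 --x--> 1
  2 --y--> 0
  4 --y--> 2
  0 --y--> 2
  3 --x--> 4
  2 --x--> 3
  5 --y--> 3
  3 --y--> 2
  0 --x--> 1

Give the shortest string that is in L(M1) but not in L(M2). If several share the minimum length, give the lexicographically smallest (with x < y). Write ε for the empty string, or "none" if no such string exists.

yx

The string yx is accepted by M1 but not by M2.
No shorter string lies in the difference, and yx is the lexicographically first length-2 string in L(M1) \ L(M2).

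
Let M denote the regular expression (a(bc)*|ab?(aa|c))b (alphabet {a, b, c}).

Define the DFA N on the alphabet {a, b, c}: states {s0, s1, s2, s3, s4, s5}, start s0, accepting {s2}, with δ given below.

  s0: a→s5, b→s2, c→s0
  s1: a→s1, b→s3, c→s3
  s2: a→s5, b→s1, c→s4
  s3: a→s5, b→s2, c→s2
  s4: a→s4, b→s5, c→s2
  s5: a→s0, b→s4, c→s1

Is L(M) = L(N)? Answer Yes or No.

The string ab is accepted by M but rejected by N.
So L(M) ≠ L(N).

No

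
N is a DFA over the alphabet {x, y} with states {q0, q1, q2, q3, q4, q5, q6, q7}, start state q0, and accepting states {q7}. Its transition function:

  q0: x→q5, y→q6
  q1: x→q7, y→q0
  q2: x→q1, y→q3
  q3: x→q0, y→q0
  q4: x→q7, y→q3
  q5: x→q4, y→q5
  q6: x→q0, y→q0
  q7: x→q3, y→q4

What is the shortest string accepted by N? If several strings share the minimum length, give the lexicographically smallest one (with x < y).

A breadth-first search from q0 reaches an accepting state first via the path q0 → q5 → q4 → q7 on input xxx.
No string of length < 3 is accepted (BFS exhausts all shorter strings without reaching an accepting state), and xxx is the lexicographically least accepting string of length 3.

xxx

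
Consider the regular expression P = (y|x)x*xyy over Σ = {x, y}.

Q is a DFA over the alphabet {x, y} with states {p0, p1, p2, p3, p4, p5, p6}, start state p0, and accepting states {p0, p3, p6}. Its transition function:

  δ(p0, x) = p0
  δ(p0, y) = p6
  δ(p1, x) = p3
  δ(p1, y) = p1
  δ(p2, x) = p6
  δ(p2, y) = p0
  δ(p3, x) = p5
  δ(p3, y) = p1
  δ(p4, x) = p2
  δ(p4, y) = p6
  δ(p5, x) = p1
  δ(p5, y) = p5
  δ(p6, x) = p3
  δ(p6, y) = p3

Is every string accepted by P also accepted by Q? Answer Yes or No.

The string yxyy is in L(P) but not in L(Q).
So L(P) ⊄ L(Q).

No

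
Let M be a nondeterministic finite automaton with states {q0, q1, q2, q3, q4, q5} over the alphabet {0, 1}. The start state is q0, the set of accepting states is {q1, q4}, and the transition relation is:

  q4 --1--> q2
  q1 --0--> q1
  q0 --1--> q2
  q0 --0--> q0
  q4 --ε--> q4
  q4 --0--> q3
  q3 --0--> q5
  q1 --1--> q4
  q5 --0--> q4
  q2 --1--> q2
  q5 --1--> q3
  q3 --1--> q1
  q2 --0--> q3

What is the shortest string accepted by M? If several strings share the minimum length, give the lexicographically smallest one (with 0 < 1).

A breadth-first search from q0 reaches an accepting state first via the path q0 → q2 → q3 → q1 on input 101.
No string of length < 3 is accepted (BFS exhausts all shorter strings without reaching an accepting state), and 101 is the lexicographically least accepting string of length 3.

101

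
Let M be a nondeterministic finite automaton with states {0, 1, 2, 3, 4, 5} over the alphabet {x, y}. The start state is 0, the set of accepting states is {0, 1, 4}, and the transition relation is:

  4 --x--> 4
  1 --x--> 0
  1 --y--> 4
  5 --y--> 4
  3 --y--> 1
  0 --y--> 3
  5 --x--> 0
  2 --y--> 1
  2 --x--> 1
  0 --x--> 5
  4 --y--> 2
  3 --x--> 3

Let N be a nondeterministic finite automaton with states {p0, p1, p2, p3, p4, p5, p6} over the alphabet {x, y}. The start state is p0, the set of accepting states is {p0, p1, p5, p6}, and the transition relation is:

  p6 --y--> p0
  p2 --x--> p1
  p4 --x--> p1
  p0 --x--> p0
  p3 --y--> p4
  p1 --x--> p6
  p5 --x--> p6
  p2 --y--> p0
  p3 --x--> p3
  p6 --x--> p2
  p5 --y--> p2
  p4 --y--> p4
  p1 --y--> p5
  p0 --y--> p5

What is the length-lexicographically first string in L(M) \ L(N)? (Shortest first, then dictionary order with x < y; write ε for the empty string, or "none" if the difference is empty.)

yy

The string yy is accepted by M but not by N.
No shorter string lies in the difference, and yy is the lexicographically first length-2 string in L(M) \ L(N).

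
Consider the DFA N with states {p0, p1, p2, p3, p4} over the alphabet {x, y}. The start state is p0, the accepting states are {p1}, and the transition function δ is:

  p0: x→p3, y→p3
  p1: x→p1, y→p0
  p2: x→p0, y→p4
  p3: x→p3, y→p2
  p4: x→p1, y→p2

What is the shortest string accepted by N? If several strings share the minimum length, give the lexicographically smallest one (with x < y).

A breadth-first search from p0 reaches an accepting state first via the path p0 → p3 → p2 → p4 → p1 on input xyyx.
No string of length < 4 is accepted (BFS exhausts all shorter strings without reaching an accepting state), and xyyx is the lexicographically least accepting string of length 4.

xyyx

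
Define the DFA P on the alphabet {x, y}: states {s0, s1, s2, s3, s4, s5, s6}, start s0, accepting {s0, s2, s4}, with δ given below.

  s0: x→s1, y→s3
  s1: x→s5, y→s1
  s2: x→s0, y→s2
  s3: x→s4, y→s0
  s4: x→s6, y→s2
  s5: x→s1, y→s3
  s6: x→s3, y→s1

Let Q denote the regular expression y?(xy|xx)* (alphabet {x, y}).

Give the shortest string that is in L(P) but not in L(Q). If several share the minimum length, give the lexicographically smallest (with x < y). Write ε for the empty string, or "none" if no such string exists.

The string yx is accepted by P but not by Q.
No shorter string lies in the difference, and yx is the lexicographically first length-2 string in L(P) \ L(Q).

yx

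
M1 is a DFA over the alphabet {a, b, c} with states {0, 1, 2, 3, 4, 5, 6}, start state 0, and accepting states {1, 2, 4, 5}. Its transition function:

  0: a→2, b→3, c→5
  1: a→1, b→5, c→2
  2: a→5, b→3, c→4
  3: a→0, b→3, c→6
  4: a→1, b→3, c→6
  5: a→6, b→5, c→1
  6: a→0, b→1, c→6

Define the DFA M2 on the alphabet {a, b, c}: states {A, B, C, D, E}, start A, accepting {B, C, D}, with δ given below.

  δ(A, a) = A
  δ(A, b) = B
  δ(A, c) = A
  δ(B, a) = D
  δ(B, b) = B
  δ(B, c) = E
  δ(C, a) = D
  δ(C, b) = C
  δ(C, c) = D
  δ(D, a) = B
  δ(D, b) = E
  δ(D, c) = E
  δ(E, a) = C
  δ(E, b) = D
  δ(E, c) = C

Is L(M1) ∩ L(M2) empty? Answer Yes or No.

No

The string cb is accepted by both M1 and M2.
Hence L(M1) ∩ L(M2) ≠ ∅.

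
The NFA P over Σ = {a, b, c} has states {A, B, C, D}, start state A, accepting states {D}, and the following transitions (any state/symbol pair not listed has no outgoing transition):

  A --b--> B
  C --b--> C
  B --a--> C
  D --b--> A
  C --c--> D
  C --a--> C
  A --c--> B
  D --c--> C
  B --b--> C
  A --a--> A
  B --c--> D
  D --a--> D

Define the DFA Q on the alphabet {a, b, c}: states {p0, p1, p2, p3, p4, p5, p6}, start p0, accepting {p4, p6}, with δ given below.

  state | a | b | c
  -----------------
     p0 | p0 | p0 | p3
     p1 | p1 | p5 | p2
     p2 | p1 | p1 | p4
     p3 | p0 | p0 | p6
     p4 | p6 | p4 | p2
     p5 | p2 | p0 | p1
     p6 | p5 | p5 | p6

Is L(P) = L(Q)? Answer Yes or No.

The string bc is accepted by P but rejected by Q.
So L(P) ≠ L(Q).

No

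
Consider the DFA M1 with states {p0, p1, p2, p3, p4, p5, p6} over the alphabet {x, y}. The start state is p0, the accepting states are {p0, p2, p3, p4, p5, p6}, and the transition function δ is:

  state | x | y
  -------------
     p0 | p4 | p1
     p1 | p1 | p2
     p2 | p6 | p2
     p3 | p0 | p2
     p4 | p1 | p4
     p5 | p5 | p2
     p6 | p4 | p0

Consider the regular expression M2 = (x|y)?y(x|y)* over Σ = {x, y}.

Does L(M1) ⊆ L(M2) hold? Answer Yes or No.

The empty string ε is in L(M1) but not in L(M2).
So L(M1) ⊄ L(M2).

No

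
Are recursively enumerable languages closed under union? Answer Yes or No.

Simulate recognisers for L₁ and L₂ in parallel, alternating one step of each, and accept as soon as either accepts.
So the recursively enumerable languages are closed under union.

Yes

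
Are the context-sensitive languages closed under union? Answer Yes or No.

A linear-bounded automaton can nondeterministically choose to simulate the LBA for L₁ or the LBA for L₂; equivalently, with disjoint nonterminals, S → S₁ | S₂ added to two noncontracting grammars is still noncontracting.
So the context-sensitive languages are closed under union.

Yes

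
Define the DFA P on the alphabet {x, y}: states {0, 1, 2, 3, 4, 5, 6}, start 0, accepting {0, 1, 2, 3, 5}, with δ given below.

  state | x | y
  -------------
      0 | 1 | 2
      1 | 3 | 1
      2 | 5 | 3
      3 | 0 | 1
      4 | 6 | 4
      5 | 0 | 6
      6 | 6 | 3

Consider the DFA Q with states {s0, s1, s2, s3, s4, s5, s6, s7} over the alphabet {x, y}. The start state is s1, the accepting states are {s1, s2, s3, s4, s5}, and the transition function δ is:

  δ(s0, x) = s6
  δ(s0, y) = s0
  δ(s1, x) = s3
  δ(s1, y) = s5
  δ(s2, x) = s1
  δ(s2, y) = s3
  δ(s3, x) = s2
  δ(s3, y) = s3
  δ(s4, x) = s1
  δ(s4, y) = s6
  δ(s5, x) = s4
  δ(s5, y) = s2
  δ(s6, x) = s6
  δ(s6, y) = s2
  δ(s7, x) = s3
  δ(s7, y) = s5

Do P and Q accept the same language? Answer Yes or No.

Exploring the product automaton P × Q from the start pair (0, s1), following both machines on each input symbol, reaches 6 state pairs: (0, s1), (1, s3), (2, s5), (3, s2), (5, s4), (6, s6).
P accepts in {0, 1, 2, 3, 5} and Q accepts in {s1, s2, s3, s4, s5}. In every reachable pair the two components are either both accepting — (0, s1), (1, s3), (2, s5), (3, s2), (5, s4) — or both non-accepting, so no string is accepted by exactly one of the machines: L(P) \ L(Q) and L(Q) \ L(P) are both empty.
Hence every string is accepted by P iff it is accepted by Q, and the two languages coincide.

Yes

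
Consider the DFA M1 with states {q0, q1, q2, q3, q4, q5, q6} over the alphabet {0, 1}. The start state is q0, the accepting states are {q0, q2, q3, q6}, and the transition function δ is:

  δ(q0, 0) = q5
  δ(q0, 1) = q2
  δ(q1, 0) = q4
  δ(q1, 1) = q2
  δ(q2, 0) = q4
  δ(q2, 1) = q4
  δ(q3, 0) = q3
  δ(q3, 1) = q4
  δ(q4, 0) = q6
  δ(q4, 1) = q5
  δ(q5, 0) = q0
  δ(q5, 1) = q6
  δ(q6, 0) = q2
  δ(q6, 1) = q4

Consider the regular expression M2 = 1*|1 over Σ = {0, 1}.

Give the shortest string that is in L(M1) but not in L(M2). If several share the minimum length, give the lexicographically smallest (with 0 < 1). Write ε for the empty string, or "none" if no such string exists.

The string 00 is accepted by M1 but not by M2.
No shorter string lies in the difference, and 00 is the lexicographically first length-2 string in L(M1) \ L(M2).

00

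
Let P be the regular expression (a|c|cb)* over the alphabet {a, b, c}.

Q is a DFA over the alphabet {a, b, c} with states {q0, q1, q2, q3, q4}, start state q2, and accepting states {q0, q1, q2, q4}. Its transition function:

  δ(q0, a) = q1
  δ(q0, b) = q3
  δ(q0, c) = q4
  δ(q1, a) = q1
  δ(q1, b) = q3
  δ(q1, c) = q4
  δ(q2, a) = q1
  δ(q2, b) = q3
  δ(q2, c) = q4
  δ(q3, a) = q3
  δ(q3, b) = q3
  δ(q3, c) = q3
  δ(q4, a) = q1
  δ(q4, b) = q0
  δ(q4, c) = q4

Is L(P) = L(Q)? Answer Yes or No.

Converting the expression P to a DFA (subset construction, then merging equivalent states) gives the minimal DFA with states {p0, p1, p2}, start state p0, accepting states {p0, p2} and transitions p0: a→p0, b→p1, c→p2; p1: a→p1, b→p1, c→p1; p2: a→p0, b→p0, c→p2.
Exploring the product automaton P × Q from the start pair (p0, q2), following both machines on each input symbol, reaches 5 state pairs: (p0, q2), (p0, q1), (p1, q3), (p2, q4), (p0, q0).
P accepts in {p0, p2} and Q accepts in {q0, q1, q2, q4}. In every reachable pair the two components are either both accepting — (p0, q2), (p0, q1), (p2, q4), (p0, q0) — or both non-accepting, so no string is accepted by exactly one of the machines: L(P) \ L(Q) and L(Q) \ L(P) are both empty.
Hence every string is accepted by P iff it is accepted by Q, and the two languages coincide.

Yes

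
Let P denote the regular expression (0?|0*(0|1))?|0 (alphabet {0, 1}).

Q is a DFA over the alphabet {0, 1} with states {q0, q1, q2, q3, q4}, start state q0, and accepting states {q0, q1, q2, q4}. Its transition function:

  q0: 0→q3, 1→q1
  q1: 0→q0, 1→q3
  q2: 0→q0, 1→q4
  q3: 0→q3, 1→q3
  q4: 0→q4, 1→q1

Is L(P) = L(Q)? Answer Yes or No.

The string 0 is accepted by P but rejected by Q.
So L(P) ≠ L(Q).

No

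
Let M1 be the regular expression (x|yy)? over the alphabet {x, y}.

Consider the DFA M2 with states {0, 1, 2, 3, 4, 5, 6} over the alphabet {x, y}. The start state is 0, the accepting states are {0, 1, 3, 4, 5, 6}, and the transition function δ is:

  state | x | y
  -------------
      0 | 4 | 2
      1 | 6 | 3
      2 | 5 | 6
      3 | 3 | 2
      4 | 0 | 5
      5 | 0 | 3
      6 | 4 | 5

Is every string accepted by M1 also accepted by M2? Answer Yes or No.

Converting the expression M1 to a DFA (subset construction, then merging equivalent states) gives the minimal DFA with states {r0, r1, r2, r3}, start state r0, accepting states {r0, r1} and transitions r0: x→r1, y→r2; r1: x→r3, y→r3; r2: x→r3, y→r1; r3: x→r3, y→r3.
Exploring the product automaton M1 × M2 from the start pair (r0, 0), following both machines on each input symbol, reaches 10 state pairs: (r0, 0), (r1, 4), (r2, 2), (r3, 0), (r3, 5), (r1, 6), (r3, 4), (r3, 2), (r3, 3), (r3, 6).
M1 accepts in {r0, r1} and M2 accepts in {0, 1, 3, 4, 5, 6}. The reachable pairs whose M1-component is accepting are (r0, 0), (r1, 4), (r1, 6); in each of them the M2-component is accepting too, so the product for L(M1) \ L(M2) (M1-component accepting, M2-component rejecting) has no reachable accepting pair and the difference is empty.
Hence every string in L(M1) is also in L(M2).

Yes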